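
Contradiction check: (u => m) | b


Truth table over {b, m, u}:
b | m | u | φ
-------------
False | False | False | True
True | False | False | True
False | True | False | True
True | True | False | True
False | False | True | False
True | False | True | True
False | True | True | True
True | True | True | True
Satisfying assignment at row 1: b=False, m=False, u=False gives True.

No, it is not a contradiction.


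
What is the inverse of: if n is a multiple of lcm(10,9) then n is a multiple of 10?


The inverse of (P → Q) is (¬P → ¬Q). It is equivalent to the converse, not to the original.
Here P = 'n is a multiple of lcm(10,9)' and Q = 'n is a multiple of 10'.

If not (n is a multiple of lcm(10,9)), then not (n is a multiple of 10).


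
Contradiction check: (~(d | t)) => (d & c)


Truth table over {c, d, t}:
c | d | t | φ
-------------
False | False | False | False
True | False | False | False
False | True | False | True
True | True | False | True
False | False | True | True
True | False | True | True
False | True | True | True
True | True | True | True
Satisfying assignment at row 3: c=False, d=True, t=False gives True.

No, it is not a contradiction.


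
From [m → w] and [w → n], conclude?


Hypothetical syllogism: from (P → Q) and (Q → R), infer (P → R).
Chain the two implications through the shared middle term 'w'.

m → n


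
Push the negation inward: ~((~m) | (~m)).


De Morgan: the negation of a disjunction is the conjunction of the negations.
Distribute ~ across |, flipping it to &, and negate each literal.

m & m


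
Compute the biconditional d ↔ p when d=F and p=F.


Biconditional is true when both operands have the same truth value.
Substitute: d=F, p=F.
F ↔ F evaluates to T.

T


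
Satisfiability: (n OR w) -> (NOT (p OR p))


Search for a satisfying assignment over {n, p, w}.
Try n=F, p=F, w=F: the formula evaluates to T.
A satisfying assignment exists.

Satisfiable.


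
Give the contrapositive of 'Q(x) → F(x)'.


The contrapositive of (P → Q) is (¬Q → ¬P); it is logically equivalent to the original.
Here P = 'Q(x)' and Q = 'F(x)'.

If not (F(x)), then not (Q(x)).


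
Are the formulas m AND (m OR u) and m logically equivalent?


Compare truth tables:
m | u | φ | ψ
-------------
F | F | F | F
T | F | T | T
F | T | F | F
T | T | T | T
The columns φ and ψ agree on every row.

Yes, they are logically equivalent.


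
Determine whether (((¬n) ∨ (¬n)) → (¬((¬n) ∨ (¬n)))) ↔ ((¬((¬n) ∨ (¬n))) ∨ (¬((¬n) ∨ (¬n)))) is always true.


Build the truth table over {n}:
n | φ
-----
F | T
T | T
Every row evaluates to true.

Yes, it is a tautology.


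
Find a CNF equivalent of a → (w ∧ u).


Step 1: Rewrite a → (w ∧ u) as ¬a ∨ (w ∧ u).
Step 2: Distribute ∨ over ∧.

((¬a) ∨ w) ∧ ((¬a) ∨ u)


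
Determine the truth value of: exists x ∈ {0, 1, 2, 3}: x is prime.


Evaluate the predicate on each element: 0:False, 1:False, 2:True, 3:True.
Witness x = 2 satisfies the predicate.

True


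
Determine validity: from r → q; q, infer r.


This is affirming the consequent (fallacy). There exist truth assignments where the premises are all true but the conclusion is false.

Invalid.


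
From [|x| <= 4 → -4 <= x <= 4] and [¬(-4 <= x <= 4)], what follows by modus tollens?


Modus tollens: from (P → Q) and ¬Q, infer ¬P.
Q = '-4 <= x <= 4' is denied; since P → Q, P must also fail.

Not (|x| <= 4).


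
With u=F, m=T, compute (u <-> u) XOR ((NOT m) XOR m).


Substitute u=F, m=T:
u <-> u = F <-> F = T
NOT m = F
(NOT m) XOR m = F XOR T = T
(u <-> u) XOR ((NOT m) XOR m) = T XOR T = F

F


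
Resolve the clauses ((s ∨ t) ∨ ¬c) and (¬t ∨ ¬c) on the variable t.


The clauses contain complementary literals t and ¬t.
Resolution eliminates this pair and disjoins the remaining literals (merging duplicates).

(¬c ∨ s)


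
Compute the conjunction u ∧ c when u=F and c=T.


Conjunction is true only when both operands are true.
Substitute: u=F, c=T.
F ∧ T evaluates to F.

F


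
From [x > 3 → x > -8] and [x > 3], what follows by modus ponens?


Modus ponens: from (P → Q) and P, infer Q.
P = 'x > 3' is asserted, and P → Q holds, so Q follows.

x > -8.


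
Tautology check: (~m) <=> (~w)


Build the truth table over {m, w}:
m | w | φ
---------
False | False | True
True | False | False
False | True | False
True | True | True
Counterexample at row 2: with m=True, w=False, the formula is False.

No, it is not a tautology.


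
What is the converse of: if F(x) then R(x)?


The converse of (P → Q) is (Q → P). It is not in general equivalent to the original.
Here P = 'F(x)' and Q = 'R(x)'.

If R(x), then F(x).


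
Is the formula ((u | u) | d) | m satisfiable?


Search for a satisfying assignment over {d, m, u}.
Try d=True, m=False, u=False: the formula evaluates to True.
A satisfying assignment exists.

Satisfiable.


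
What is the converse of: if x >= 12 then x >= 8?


The converse of (P → Q) is (Q → P). It is not in general equivalent to the original.
Here P = 'x >= 12' and Q = 'x >= 8'.

If x >= 8, then x >= 12.


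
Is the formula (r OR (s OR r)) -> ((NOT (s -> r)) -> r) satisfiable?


Search for a satisfying assignment over {r, s}.
Try r=F, s=F: the formula evaluates to T.
A satisfying assignment exists.

Satisfiable.


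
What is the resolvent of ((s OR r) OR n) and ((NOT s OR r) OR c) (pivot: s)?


The clauses contain complementary literals s and NOTs.
Resolution eliminates this pair and disjoins the remaining literals (merging duplicates).

((n OR r) OR c)


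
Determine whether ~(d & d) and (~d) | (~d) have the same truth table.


Compare truth tables:
d | φ | ψ
---------
False | True | True
True | False | False
The columns φ and ψ agree on every row.

Yes, they are logically equivalent.


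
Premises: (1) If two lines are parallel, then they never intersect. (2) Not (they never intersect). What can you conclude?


Modus tollens: from (P → Q) and ¬Q, infer ¬P.
Q = 'they never intersect' is denied; since P → Q, P must also fail.

Not (two lines are parallel).


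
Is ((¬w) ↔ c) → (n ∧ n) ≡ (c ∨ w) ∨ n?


Compare truth tables:
c | n | w | φ | ψ
-----------------
F | F | F | T | F
T | F | F | F | T
F | T | F | T | T
T | T | F | T | T
F | F | T | F | T
T | F | T | T | T
F | T | T | T | T
T | T | T | T | T
They differ at row 1 (c=F, n=F, w=F): φ=T but ψ=F.

No, they are not logically equivalent.


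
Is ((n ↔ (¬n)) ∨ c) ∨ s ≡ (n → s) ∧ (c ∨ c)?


Compare truth tables:
c | n | s | φ | ψ
-----------------
F | F | F | F | F
T | F | F | T | T
F | T | F | F | F
T | T | F | T | F
F | F | T | T | F
T | F | T | T | T
F | T | T | T | F
T | T | T | T | T
They differ at row 4 (c=T, n=T, s=F): φ=T but ψ=F.

No, they are not logically equivalent.


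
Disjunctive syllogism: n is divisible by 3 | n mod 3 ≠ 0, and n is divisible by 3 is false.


Disjunctive syllogism: from (P ∨ Q) and ¬P, infer Q.
One disjunct, 'n is divisible by 3', is ruled out; the other must hold.

n mod 3 ≠ 0


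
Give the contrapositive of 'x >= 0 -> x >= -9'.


The contrapositive of (P → Q) is (¬Q → ¬P); it is logically equivalent to the original.
Here P = 'x >= 0' and Q = 'x >= -9'.

If not (x >= -9), then not (x >= 0).


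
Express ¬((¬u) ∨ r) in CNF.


Step 1: Apply De Morgan: ¬((¬u) ∨ r) = ¬(¬u) ∧ ¬r.
Step 2: Eliminate any double negations (¬¬X = X).

u ∧ (¬r)


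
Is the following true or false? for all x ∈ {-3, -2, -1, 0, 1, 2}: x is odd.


Evaluate the predicate on each element: -3:T, -2:F, -1:T, 0:F, 1:T, 2:F.
Counterexample x = -2 fails the predicate.

F


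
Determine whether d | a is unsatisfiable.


Truth table over {a, d}:
a | d | φ
---------
False | False | False
True | False | True
False | True | True
True | True | True
Satisfying assignment at row 2: a=True, d=False gives True.

No, it is not a contradiction.


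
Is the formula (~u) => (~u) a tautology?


Build the truth table over {u}:
u | φ
-----
False | True
True | True
Every row evaluates to true.

Yes, it is a tautology.


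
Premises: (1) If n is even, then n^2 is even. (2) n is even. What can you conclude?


Modus ponens: from (P → Q) and P, infer Q.
P = 'n is even' is asserted, and P → Q holds, so Q follows.

n^2 is even.


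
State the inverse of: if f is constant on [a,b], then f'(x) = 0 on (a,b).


The inverse of (P → Q) is (¬P → ¬Q). It is equivalent to the converse, not to the original.
Here P = 'f is constant on [a,b]' and Q = 'f'(x) = 0 on (a,b)'.

If not (f is constant on [a,b]), then not (f'(x) = 0 on (a,b)).


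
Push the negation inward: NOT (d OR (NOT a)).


De Morgan: the negation of a disjunction is the conjunction of the negations.
Distribute NOT across OR, flipping it to AND, and negate each literal.

(NOT d) AND a


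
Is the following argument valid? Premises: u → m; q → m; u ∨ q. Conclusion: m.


This matches the form of proof by cases: the conclusion follows in every model of the premises.

Valid.


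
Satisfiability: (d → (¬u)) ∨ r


Search for a satisfying assignment over {d, r, u}.
Try d=F, r=F, u=F: the formula evaluates to T.
A satisfying assignment exists.

Satisfiable.


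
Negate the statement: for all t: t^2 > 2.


¬(for all x: φ) = there exists x: ¬φ, and ¬(there exists x: φ) = for all x: ¬φ.
Apply to the universal statement.

there exists t: NOT(t^2 > 2)


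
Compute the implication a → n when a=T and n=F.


Implication is false only when antecedent is true and consequent is false.
Substitute: a=T, n=F.
T → F evaluates to F.

F


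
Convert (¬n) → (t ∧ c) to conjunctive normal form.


Step 1: Rewrite (¬n) → (t ∧ c) as ¬(¬n) ∨ (t ∧ c).
Step 2: Distribute ∨ over ∧.
Step 3: Eliminate any double negations (¬¬X = X).

(n ∨ t) ∧ (n ∨ c)


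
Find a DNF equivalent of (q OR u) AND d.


Step 1: Distribute ∧ over ∨: (q ∨ u) ∧ d = (q ∧ d) ∨ (u ∧ d).

(q AND d) OR (u AND d)


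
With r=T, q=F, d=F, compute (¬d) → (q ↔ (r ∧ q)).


Substitute r=T, q=F, d=F:
¬d = T
r ∧ q = T ∧ F = F
q ↔ (r ∧ q) = F ↔ F = T
(¬d) → (q ↔ (r ∧ q)) = T → T = T

T


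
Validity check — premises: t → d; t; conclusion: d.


This matches the form of modus ponens: the conclusion follows in every model of the premises.

Valid.


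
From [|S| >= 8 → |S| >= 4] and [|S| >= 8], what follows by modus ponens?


Modus ponens: from (P → Q) and P, infer Q.
P = '|S| >= 8' is asserted, and P → Q holds, so Q follows.

|S| >= 4.


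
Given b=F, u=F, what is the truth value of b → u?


Implication is false only when antecedent is true and consequent is false.
Substitute: b=F, u=F.
F → F evaluates to T.

T


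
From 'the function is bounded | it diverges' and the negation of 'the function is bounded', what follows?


Disjunctive syllogism: from (P ∨ Q) and ¬P, infer Q.
One disjunct, 'the function is bounded', is ruled out; the other must hold.

it diverges


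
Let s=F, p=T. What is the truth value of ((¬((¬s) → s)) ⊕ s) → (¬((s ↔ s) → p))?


Substitute s=F, p=T:
¬s = T
(¬s) → s = T → F = F
¬((¬s) → s) = T
(¬((¬s) → s)) ⊕ s = T ⊕ F = T
s ↔ s = F ↔ F = T
(s ↔ s) → p = T → T = T
¬((s ↔ s) → p) = F
((¬((¬s) → s)) ⊕ s) → (¬((s ↔ s) → p)) = T → F = F

F


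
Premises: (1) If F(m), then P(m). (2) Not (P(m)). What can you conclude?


Modus tollens: from (P → Q) and ¬Q, infer ¬P.
Q = 'P(m)' is denied; since P → Q, P must also fail.

Not (F(m)).


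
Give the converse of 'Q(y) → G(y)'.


The converse of (P → Q) is (Q → P). It is not in general equivalent to the original.
Here P = 'Q(y)' and Q = 'G(y)'.

If G(y), then Q(y).


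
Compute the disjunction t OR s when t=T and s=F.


Disjunction is false only when both operands are false.
Substitute: t=T, s=F.
T OR F evaluates to T.

T


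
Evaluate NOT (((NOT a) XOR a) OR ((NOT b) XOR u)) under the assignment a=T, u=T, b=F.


Substitute a=T, u=T, b=F:
NOT a = F
(NOT a) XOR a = F XOR T = T
NOT b = T
(NOT b) XOR u = T XOR T = F
((NOT a) XOR a) OR ((NOT b) XOR u) = T OR F = T
NOT (((NOT a) XOR a) OR ((NOT b) XOR u)) = F

F


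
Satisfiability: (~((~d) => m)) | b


Search for a satisfying assignment over {b, d, m}.
Try b=False, d=False, m=False: the formula evaluates to True.
A satisfying assignment exists.

Satisfiable.


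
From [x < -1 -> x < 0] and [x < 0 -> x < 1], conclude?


Hypothetical syllogism: from (P → Q) and (Q → R), infer (P → R).
Chain the two implications through the shared middle term 'x < 0'.

x < -1 -> x < 1


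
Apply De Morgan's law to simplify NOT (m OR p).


De Morgan: the negation of a disjunction is the conjunction of the negations.
Distribute NOT across OR, flipping it to AND, and negate each literal.

(NOT m) AND (NOT p)


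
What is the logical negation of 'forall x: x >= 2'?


¬(forall x: φ) = exists x: ¬φ, and ¬(exists x: φ) = forall x: ¬φ.
Apply to the universal statement.

exists x: ~(x >= 2)


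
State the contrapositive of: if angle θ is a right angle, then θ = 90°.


The contrapositive of (P → Q) is (¬Q → ¬P); it is logically equivalent to the original.
Here P = 'angle θ is a right angle' and Q = 'θ = 90°'.

If not (θ = 90°), then not (angle θ is a right angle).


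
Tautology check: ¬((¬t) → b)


Build the truth table over {b, t}:
b | t | φ
---------
F | F | T
T | F | F
F | T | F
T | T | F
Counterexample at row 2: with b=T, t=F, the formula is F.

No, it is not a tautology.


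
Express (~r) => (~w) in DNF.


Step 1: Rewrite (¬r) → (¬w) as ¬(¬r) ∨ (¬w).
Step 2: Eliminate any double negations (¬¬X = X).

r | (~w)


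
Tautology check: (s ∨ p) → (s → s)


Build the truth table over {p, s}:
p | s | φ
---------
F | F | T
T | F | T
F | T | T
T | T | T
Every row evaluates to true.

Yes, it is a tautology.


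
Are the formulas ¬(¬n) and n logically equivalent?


Compare truth tables:
n | φ | ψ
---------
F | F | F
T | T | T
The columns φ and ψ agree on every row.

Yes, they are logically equivalent.


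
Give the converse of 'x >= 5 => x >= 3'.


The converse of (P → Q) is (Q → P). It is not in general equivalent to the original.
Here P = 'x >= 5' and Q = 'x >= 3'.

If x >= 3, then x >= 5.


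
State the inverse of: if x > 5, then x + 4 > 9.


The inverse of (P → Q) is (¬P → ¬Q). It is equivalent to the converse, not to the original.
Here P = 'x > 5' and Q = 'x + 4 > 9'.

If not (x > 5), then not (x + 4 > 9).


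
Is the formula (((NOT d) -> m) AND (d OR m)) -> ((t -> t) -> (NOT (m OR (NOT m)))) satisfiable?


Search for a satisfying assignment over {d, m, t}.
Try d=F, m=F, t=F: the formula evaluates to T.
A satisfying assignment exists.

Satisfiable.


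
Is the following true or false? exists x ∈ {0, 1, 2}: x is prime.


Evaluate the predicate on each element: 0:False, 1:False, 2:True.
Witness x = 2 satisfies the predicate.

True


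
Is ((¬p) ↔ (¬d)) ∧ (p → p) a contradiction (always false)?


Truth table over {d, p}:
d | p | φ
---------
F | F | T
T | F | F
F | T | F
T | T | T
Satisfying assignment at row 1: d=F, p=F gives T.

No, it is not a contradiction.


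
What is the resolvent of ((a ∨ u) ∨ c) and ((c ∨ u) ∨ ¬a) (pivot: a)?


The clauses contain complementary literals a and ¬a.
Resolution eliminates this pair and disjoins the remaining literals (merging duplicates).

(u ∨ c)


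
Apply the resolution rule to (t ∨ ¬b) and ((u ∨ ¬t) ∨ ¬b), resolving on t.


The clauses contain complementary literals t and ¬t.
Resolution eliminates this pair and disjoins the remaining literals (merging duplicates).

(¬b ∨ u)


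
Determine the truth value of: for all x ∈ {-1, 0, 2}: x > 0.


Evaluate the predicate on each element: -1:F, 0:F, 2:T.
Counterexample x = -1 fails the predicate.

F


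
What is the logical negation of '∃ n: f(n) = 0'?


¬(∀ x: φ) = ∃ x: ¬φ, and ¬(∃ x: φ) = ∀ x: ¬φ.
Apply to the existential statement.

∀ n: ¬(f(n) = 0)


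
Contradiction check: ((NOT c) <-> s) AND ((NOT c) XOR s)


Truth table over {c, s}:
c | s | φ
---------
F | F | F
T | F | F
F | T | F
T | T | F
Every row is false.

Yes, it is a contradiction.


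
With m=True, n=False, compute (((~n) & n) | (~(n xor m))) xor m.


Substitute m=True, n=False:
~n = True
(~n) & n = True & False = False
n xor m = False xor True = True
~(n xor m) = False
((~n) & n) | (~(n xor m)) = False | False = False
(((~n) & n) | (~(n xor m))) xor m = False xor True = True

True


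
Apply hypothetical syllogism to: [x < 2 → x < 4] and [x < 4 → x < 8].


Hypothetical syllogism: from (P → Q) and (Q → R), infer (P → R).
Chain the two implications through the shared middle term 'x < 4'.

x < 2 → x < 8


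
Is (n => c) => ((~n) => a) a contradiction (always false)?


Truth table over {a, c, n}:
a | c | n | φ
-------------
False | False | False | False
True | False | False | True
False | True | False | False
True | True | False | True
False | False | True | True
True | False | True | True
False | True | True | True
True | True | True | True
Satisfying assignment at row 2: a=True, c=False, n=False gives True.

No, it is not a contradiction.


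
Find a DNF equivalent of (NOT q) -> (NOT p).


Step 1: Rewrite (¬q) → (¬p) as ¬(¬q) ∨ (¬p).
Step 2: Eliminate any double negations (¬¬X = X).

q OR (NOT p)


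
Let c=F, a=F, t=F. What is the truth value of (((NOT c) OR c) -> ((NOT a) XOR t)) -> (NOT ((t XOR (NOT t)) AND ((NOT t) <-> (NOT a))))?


Substitute c=F, a=F, t=F:
… (earlier sub-steps elided)
(NOT a) XOR t = T XOR F = T
((NOT c) OR c) -> ((NOT a) XOR t) = T -> T = T
NOT t = T
t XOR (NOT t) = F XOR T = T
NOT t = T
NOT a = T
(NOT t) <-> (NOT a) = T <-> T = T
(t XOR (NOT t)) AND ((NOT t) <-> (NOT a)) = T AND T = T
NOT ((t XOR (NOT t)) AND ((NOT t) <-> (NOT a))) = F
(((NOT c) OR c) -> ((NOT a) XOR t)) -> (NOT ((t XOR (NOT t)) AND ((NOT t) <-> (NOT a)))) = T -> F = F

F


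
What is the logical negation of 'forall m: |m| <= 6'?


¬(forall x: φ) = exists x: ¬φ, and ¬(exists x: φ) = forall x: ¬φ.
Apply to the universal statement.

exists m: ~(|m| <= 6)


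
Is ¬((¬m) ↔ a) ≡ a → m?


Compare truth tables:
a | m | φ | ψ
-------------
F | F | T | T
T | F | F | F
F | T | F | T
T | T | T | T
They differ at row 3 (a=F, m=T): φ=F but ψ=T.

No, they are not logically equivalent.


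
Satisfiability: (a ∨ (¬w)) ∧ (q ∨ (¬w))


Search for a satisfying assignment over {a, q, w}.
Try a=F, q=F, w=F: the formula evaluates to T.
A satisfying assignment exists.

Satisfiable.


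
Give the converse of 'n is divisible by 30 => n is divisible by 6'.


The converse of (P → Q) is (Q → P). It is not in general equivalent to the original.
Here P = 'n is divisible by 30' and Q = 'n is divisible by 6'.

If n is divisible by 6, then n is divisible by 30.


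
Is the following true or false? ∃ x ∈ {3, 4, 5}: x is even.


Evaluate the predicate on each element: 3:F, 4:T, 5:F.
Witness x = 4 satisfies the predicate.

T


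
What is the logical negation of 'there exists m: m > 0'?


¬(for all x: φ) = there exists x: ¬φ, and ¬(there exists x: φ) = for all x: ¬φ.
Apply to the existential statement.

for all m: NOT(m > 0)


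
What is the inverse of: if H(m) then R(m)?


The inverse of (P → Q) is (¬P → ¬Q). It is equivalent to the converse, not to the original.
Here P = 'H(m)' and Q = 'R(m)'.

If not (H(m)), then not (R(m)).


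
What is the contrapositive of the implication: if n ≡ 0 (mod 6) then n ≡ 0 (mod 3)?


The contrapositive of (P → Q) is (¬Q → ¬P); it is logically equivalent to the original.
Here P = 'n ≡ 0 (mod 6)' and Q = 'n ≡ 0 (mod 3)'.

If not (n ≡ 0 (mod 3)), then not (n ≡ 0 (mod 6)).


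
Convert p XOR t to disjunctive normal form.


Step 1: p ⊕ t is true exactly when they disagree: (p ∧ ¬t) ∨ (¬p ∧ t).

(p AND (NOT t)) OR ((NOT p) AND t)


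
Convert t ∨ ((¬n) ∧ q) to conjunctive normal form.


Step 1: Distribute ∨ over ∧: t ∨ ((¬n) ∧ q) = (t ∨ (¬n)) ∧ (t ∨ q).

(t ∨ (¬n)) ∧ (t ∨ q)


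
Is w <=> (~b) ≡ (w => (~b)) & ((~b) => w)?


Compare truth tables:
b | w | φ | ψ
-------------
False | False | False | False
True | False | True | True
False | True | True | True
True | True | False | False
The columns φ and ψ agree on every row.

Yes, they are logically equivalent.


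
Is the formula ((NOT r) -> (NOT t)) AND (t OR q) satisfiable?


Search for a satisfying assignment over {q, r, t}.
Try q=T, r=F, t=F: the formula evaluates to T.
A satisfying assignment exists.

Satisfiable.


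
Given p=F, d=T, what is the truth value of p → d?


Implication is false only when antecedent is true and consequent is false.
Substitute: p=F, d=T.
F → T evaluates to T.

T


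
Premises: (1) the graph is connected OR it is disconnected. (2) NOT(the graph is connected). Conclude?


Disjunctive syllogism: from (P ∨ Q) and ¬P, infer Q.
One disjunct, 'the graph is connected', is ruled out; the other must hold.

it is disconnected


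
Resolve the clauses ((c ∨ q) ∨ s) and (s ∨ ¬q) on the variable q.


The clauses contain complementary literals q and ¬q.
Resolution eliminates this pair and disjoins the remaining literals (merging duplicates).

(s ∨ c)


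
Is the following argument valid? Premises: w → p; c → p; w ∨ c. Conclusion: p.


This matches the form of proof by cases: the conclusion follows in every model of the premises.

Valid.


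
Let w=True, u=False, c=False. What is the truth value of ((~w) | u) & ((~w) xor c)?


Substitute w=True, u=False, c=False:
~w = False
(~w) | u = False | False = False
~w = False
(~w) xor c = False xor False = False
((~w) | u) & ((~w) xor c) = False & False = False

False


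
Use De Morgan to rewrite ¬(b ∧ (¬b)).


De Morgan: the negation of a conjunction is the disjunction of the negations.
Distribute ¬ across ∧, flipping it to ∨, and negate each literal.

(¬b) ∨ b


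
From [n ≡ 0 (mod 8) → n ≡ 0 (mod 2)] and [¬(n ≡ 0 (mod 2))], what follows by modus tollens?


Modus tollens: from (P → Q) and ¬Q, infer ¬P.
Q = 'n ≡ 0 (mod 2)' is denied; since P → Q, P must also fail.

Not (n ≡ 0 (mod 8)).


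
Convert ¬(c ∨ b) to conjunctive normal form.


Step 1: Apply De Morgan: ¬(c ∨ b) = ¬c ∧ ¬b.

(¬c) ∧ (¬b)


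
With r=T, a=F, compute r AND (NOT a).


Substitute r=T, a=F:
NOT a = T
r AND (NOT a) = T AND T = T

T


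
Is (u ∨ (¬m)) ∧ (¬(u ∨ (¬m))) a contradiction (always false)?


Truth table over {m, u}:
m | u | φ
---------
F | F | F
T | F | F
F | T | F
T | T | F
Every row is false.

Yes, it is a contradiction.


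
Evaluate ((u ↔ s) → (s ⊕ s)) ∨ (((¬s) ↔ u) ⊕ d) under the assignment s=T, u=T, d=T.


Substitute s=T, u=T, d=T:
u ↔ s = T ↔ T = T
s ⊕ s = T ⊕ T = F
(u ↔ s) → (s ⊕ s) = T → F = F
¬s = F
(¬s) ↔ u = F ↔ T = F
((¬s) ↔ u) ⊕ d = F ⊕ T = T
((u ↔ s) → (s ⊕ s)) ∨ (((¬s) ↔ u) ⊕ d) = F ∨ T = T

T


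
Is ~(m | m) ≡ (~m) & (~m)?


Compare truth tables:
m | φ | ψ
---------
False | True | True
True | False | False
The columns φ and ψ agree on every row.

Yes, they are logically equivalent.


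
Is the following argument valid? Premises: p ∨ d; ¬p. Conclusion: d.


This matches the form of disjunctive syllogism: the conclusion follows in every model of the premises.

Valid.


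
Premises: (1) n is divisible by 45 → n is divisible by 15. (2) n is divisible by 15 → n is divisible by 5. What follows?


Hypothetical syllogism: from (P → Q) and (Q → R), infer (P → R).
Chain the two implications through the shared middle term 'n is divisible by 15'.

n is divisible by 45 → n is divisible by 5


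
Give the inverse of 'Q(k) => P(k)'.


The inverse of (P → Q) is (¬P → ¬Q). It is equivalent to the converse, not to the original.
Here P = 'Q(k)' and Q = 'P(k)'.

If not (Q(k)), then not (P(k)).


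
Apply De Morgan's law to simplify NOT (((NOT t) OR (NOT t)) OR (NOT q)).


De Morgan: the negation of a disjunction is the conjunction of the negations.
Distribute NOT across OR, flipping it to AND, and negate each literal.

(t AND t) AND q


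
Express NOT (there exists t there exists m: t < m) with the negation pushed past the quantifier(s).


Negation flips each quantifier (∀↔∃) and negates the inner predicate.
¬(there exists t there exists m: φ) = for all t for all m: ¬φ.

for all t for all m: NOT(t < m)


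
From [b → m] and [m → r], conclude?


Hypothetical syllogism: from (P → Q) and (Q → R), infer (P → R).
Chain the two implications through the shared middle term 'm'.

b → r


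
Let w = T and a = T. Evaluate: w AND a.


Conjunction is true only when both operands are true.
Substitute: w=T, a=T.
T AND T evaluates to T.

T


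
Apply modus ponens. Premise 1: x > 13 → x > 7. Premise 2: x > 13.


Modus ponens: from (P → Q) and P, infer Q.
P = 'x > 13' is asserted, and P → Q holds, so Q follows.

x > 7.


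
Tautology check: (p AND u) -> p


Build the truth table over {p, u}:
p | u | φ
---------
F | F | T
T | F | T
F | T | T
T | T | T
Every row evaluates to true.

Yes, it is a tautology.


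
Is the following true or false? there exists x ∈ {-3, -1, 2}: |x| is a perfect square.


Evaluate the predicate on each element: -3:F, -1:T, 2:F.
Witness x = -1 satisfies the predicate.

T


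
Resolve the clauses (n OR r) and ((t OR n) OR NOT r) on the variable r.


The clauses contain complementary literals r and NOTr.
Resolution eliminates this pair and disjoins the remaining literals (merging duplicates).

(n OR t)


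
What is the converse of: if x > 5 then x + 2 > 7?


The converse of (P → Q) is (Q → P). It is not in general equivalent to the original.
Here P = 'x > 5' and Q = 'x + 2 > 7'.

If x + 2 > 7, then x > 5.


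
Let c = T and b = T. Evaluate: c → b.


Implication is false only when antecedent is true and consequent is false.
Substitute: c=T, b=T.
T → T evaluates to T.

T


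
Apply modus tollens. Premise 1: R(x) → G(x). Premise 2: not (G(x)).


Modus tollens: from (P → Q) and ¬Q, infer ¬P.
Q = 'G(x)' is denied; since P → Q, P must also fail.

Not (R(x)).


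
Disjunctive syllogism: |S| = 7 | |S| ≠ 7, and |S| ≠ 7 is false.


Disjunctive syllogism: from (P ∨ Q) and ¬P, infer Q.
One disjunct, '|S| ≠ 7', is ruled out; the other must hold.

|S| = 7


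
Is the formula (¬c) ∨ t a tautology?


Build the truth table over {c, t}:
c | t | φ
---------
F | F | T
T | F | F
F | T | T
T | T | T
Counterexample at row 2: with c=T, t=F, the formula is F.

No, it is not a tautology.


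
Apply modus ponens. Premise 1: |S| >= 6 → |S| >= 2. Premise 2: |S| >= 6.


Modus ponens: from (P → Q) and P, infer Q.
P = '|S| >= 6' is asserted, and P → Q holds, so Q follows.

|S| >= 2.


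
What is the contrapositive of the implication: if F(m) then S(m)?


The contrapositive of (P → Q) is (¬Q → ¬P); it is logically equivalent to the original.
Here P = 'F(m)' and Q = 'S(m)'.

If not (S(m)), then not (F(m)).


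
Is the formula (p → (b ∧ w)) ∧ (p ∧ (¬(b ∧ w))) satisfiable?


Check all 8 assignments over {b, p, w}:
b | p | w | φ
-------------
F | F | F | F
T | F | F | F
F | T | F | F
T | T | F | F
F | F | T | F
T | F | T | F
F | T | T | F
T | T | T | F
No assignment makes the formula true.

Unsatisfiable.


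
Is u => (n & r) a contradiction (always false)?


Truth table over {n, r, u}:
n | r | u | φ
-------------
False | False | False | True
True | False | False | True
False | True | False | True
True | True | False | True
False | False | True | False
True | False | True | False
False | True | True | False
True | True | True | True
Satisfying assignment at row 1: n=False, r=False, u=False gives True.

No, it is not a contradiction.


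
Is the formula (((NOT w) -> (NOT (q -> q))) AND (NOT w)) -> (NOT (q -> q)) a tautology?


Build the truth table over {q, w}:
q | w | φ
---------
F | F | T
T | F | T
F | T | T
T | T | T
Every row evaluates to true.

Yes, it is a tautology.


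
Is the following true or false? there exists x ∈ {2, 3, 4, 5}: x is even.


Evaluate the predicate on each element: 2:T, 3:F, 4:T, 5:F.
Witness x = 2 satisfies the predicate.

T


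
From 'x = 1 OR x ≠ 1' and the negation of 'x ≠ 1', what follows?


Disjunctive syllogism: from (P ∨ Q) and ¬P, infer Q.
One disjunct, 'x ≠ 1', is ruled out; the other must hold.

x = 1


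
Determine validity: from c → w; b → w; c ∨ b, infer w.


This matches the form of proof by cases: the conclusion follows in every model of the premises.

Valid.


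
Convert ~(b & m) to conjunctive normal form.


Step 1: Apply De Morgan: ¬(b ∧ m) = ¬b ∨ ¬m.

(~b) | (~m)


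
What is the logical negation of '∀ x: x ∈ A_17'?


¬(∀ x: φ) = ∃ x: ¬φ, and ¬(∃ x: φ) = ∀ x: ¬φ.
Apply to the universal statement.

∃ x: ¬(x ∈ A_17)


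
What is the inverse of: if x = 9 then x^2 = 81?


The inverse of (P → Q) is (¬P → ¬Q). It is equivalent to the converse, not to the original.
Here P = 'x = 9' and Q = 'x^2 = 81'.

If not (x = 9), then not (x^2 = 81).


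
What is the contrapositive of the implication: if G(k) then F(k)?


The contrapositive of (P → Q) is (¬Q → ¬P); it is logically equivalent to the original.
Here P = 'G(k)' and Q = 'F(k)'.

If not (F(k)), then not (G(k)).


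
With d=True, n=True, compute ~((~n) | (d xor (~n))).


Substitute d=True, n=True:
~n = False
~n = False
d xor (~n) = True xor False = True
(~n) | (d xor (~n)) = False | True = True
~((~n) | (d xor (~n))) = False

False


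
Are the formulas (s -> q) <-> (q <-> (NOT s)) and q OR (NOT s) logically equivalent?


Compare truth tables:
q | s | φ | ψ
-------------
F | F | F | T
T | F | T | T
F | T | F | F
T | T | F | T
They differ at row 1 (q=F, s=F): φ=F but ψ=T.

No, they are not logically equivalent.


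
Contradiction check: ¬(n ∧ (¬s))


Truth table over {n, s}:
n | s | φ
---------
F | F | T
T | F | F
F | T | T
T | T | T
Satisfying assignment at row 1: n=F, s=F gives T.

No, it is not a contradiction.


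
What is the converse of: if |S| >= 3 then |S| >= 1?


The converse of (P → Q) is (Q → P). It is not in general equivalent to the original.
Here P = '|S| >= 3' and Q = '|S| >= 1'.

If |S| >= 1, then |S| >= 3.


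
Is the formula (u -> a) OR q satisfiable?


Search for a satisfying assignment over {a, q, u}.
Try a=F, q=F, u=F: the formula evaluates to T.
A satisfying assignment exists.

Satisfiable.


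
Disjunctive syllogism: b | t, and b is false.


Disjunctive syllogism: from (P ∨ Q) and ¬P, infer Q.
One disjunct, 'b', is ruled out; the other must hold.

t


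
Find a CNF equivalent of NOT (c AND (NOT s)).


Step 1: Apply De Morgan: ¬(c ∧ (¬s)) = ¬c ∨ ¬(¬s).
Step 2: Eliminate any double negations (¬¬X = X).

(NOT c) OR s


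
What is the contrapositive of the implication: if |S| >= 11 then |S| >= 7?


The contrapositive of (P → Q) is (¬Q → ¬P); it is logically equivalent to the original.
Here P = '|S| >= 11' and Q = '|S| >= 7'.

If not (|S| >= 7), then not (|S| >= 11).


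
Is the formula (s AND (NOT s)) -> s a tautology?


Build the truth table over {s}:
s | φ
-----
F | T
T | T
Every row evaluates to true.

Yes, it is a tautology.


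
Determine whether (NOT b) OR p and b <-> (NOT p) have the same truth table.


Compare truth tables:
b | p | φ | ψ
-------------
F | F | T | F
T | F | F | T
F | T | T | T
T | T | T | F
They differ at row 1 (b=F, p=F): φ=T but ψ=F.

No, they are not logically equivalent.


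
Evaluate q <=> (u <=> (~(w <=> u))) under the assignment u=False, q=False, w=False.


Substitute u=False, q=False, w=False:
w <=> u = False <=> False = True
~(w <=> u) = False
u <=> (~(w <=> u)) = False <=> False = True
q <=> (u <=> (~(w <=> u))) = False <=> True = False

False


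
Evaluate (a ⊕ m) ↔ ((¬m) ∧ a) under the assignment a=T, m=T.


Substitute a=T, m=T:
a ⊕ m = T ⊕ T = F
¬m = F
(¬m) ∧ a = F ∧ T = F
(a ⊕ m) ↔ ((¬m) ∧ a) = F ↔ F = T

T


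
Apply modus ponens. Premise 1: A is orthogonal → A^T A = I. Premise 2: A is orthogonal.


Modus ponens: from (P → Q) and P, infer Q.
P = 'A is orthogonal' is asserted, and P → Q holds, so Q follows.

A^T A = I.


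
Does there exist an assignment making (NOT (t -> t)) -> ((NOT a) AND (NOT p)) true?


Search for a satisfying assignment over {a, p, t}.
Try a=F, p=F, t=F: the formula evaluates to T.
A satisfying assignment exists.

Satisfiable.


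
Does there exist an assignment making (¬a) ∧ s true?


Search for a satisfying assignment over {a, s}.
Try a=F, s=T: the formula evaluates to T.
A satisfying assignment exists.

Satisfiable.


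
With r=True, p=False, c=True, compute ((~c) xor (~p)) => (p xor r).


Substitute r=True, p=False, c=True:
~c = False
~p = True
(~c) xor (~p) = False xor True = True
p xor r = False xor True = True
((~c) xor (~p)) => (p xor r) = True => True = True

True


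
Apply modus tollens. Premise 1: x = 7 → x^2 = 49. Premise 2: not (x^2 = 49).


Modus tollens: from (P → Q) and ¬Q, infer ¬P.
Q = 'x^2 = 49' is denied; since P → Q, P must also fail.

Not (x = 7).


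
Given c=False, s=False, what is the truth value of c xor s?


Exclusive or is true when exactly one operand is true.
Substitute: c=False, s=False.
False xor False evaluates to False.

False


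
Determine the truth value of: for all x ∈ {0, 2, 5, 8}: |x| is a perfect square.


Evaluate the predicate on each element: 0:T, 2:F, 5:F, 8:F.
Counterexample x = 2 fails the predicate.

F


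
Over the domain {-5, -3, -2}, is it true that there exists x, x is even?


Evaluate the predicate on each element: -5:F, -3:F, -2:T.
Witness x = -2 satisfies the predicate.

T


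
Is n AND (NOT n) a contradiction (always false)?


Truth table over {n}:
n | φ
-----
F | F
T | F
Every row is false.

Yes, it is a contradiction.


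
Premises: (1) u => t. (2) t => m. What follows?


Hypothetical syllogism: from (P → Q) and (Q → R), infer (P → R).
Chain the two implications through the shared middle term 't'.

u => m


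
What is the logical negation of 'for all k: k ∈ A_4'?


¬(for all x: φ) = there exists x: ¬φ, and ¬(there exists x: φ) = for all x: ¬φ.
Apply to the universal statement.

there exists k: NOT(k ∈ A_4)


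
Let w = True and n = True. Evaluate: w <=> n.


Biconditional is true when both operands have the same truth value.
Substitute: w=True, n=True.
True <=> True evaluates to True.

True


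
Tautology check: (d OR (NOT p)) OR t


Build the truth table over {d, p, t}:
d | p | t | φ
-------------
F | F | F | T
T | F | F | T
F | T | F | F
T | T | F | T
F | F | T | T
T | F | T | T
F | T | T | T
T | T | T | T
Counterexample at row 3: with d=F, p=T, t=F, the formula is F.

No, it is not a tautology.


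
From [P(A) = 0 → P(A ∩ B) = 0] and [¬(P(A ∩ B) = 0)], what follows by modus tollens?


Modus tollens: from (P → Q) and ¬Q, infer ¬P.
Q = 'P(A ∩ B) = 0' is denied; since P → Q, P must also fail.

Not (P(A) = 0).


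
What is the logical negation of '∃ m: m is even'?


¬(∀ x: φ) = ∃ x: ¬φ, and ¬(∃ x: φ) = ∀ x: ¬φ.
Apply to the existential statement.

∀ m: ¬(m is even)


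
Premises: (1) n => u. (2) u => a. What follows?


Hypothetical syllogism: from (P → Q) and (Q → R), infer (P → R).
Chain the two implications through the shared middle term 'u'.

n => a


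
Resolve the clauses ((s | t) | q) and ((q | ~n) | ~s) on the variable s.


The clauses contain complementary literals s and ~s.
Resolution eliminates this pair and disjoins the remaining literals (merging duplicates).

((t | q) | ~n)


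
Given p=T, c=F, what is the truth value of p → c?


Implication is false only when antecedent is true and consequent is false.
Substitute: p=T, c=F.
T → F evaluates to F.

F


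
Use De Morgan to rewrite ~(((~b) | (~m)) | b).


De Morgan: the negation of a disjunction is the conjunction of the negations.
Distribute ~ across |, flipping it to &, and negate each literal.

(b & m) & (~b)


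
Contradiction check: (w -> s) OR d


Truth table over {d, s, w}:
d | s | w | φ
-------------
F | F | F | T
T | F | F | T
F | T | F | T
T | T | F | T
F | F | T | F
T | F | T | T
F | T | T | T
T | T | T | T
Satisfying assignment at row 1: d=F, s=F, w=F gives T.

No, it is not a contradiction.


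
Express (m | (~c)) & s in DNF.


Step 1: Distribute ∧ over ∨: (m ∨ (¬c)) ∧ s = (m ∧ s) ∨ ((¬c) ∧ s).

(m & s) | ((~c) & s)


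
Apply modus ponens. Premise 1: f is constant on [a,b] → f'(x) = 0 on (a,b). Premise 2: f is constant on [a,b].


Modus ponens: from (P → Q) and P, infer Q.
P = 'f is constant on [a,b]' is asserted, and P → Q holds, so Q follows.

f'(x) = 0 on (a,b).


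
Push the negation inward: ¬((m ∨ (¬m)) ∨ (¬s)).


De Morgan: the negation of a disjunction is the conjunction of the negations.
Distribute ¬ across ∨, flipping it to ∧, and negate each literal.

((¬m) ∧ m) ∧ s


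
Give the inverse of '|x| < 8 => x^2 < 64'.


The inverse of (P → Q) is (¬P → ¬Q). It is equivalent to the converse, not to the original.
Here P = '|x| < 8' and Q = 'x^2 < 64'.

If not (|x| < 8), then not (x^2 < 64).


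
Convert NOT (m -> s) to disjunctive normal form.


Step 1: Rewrite implication then negate: ¬(¬m ∨ s) = m ∧ ¬s.

m AND (NOT s)


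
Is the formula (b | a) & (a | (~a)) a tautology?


Build the truth table over {a, b}:
a | b | φ
---------
False | False | False
True | False | True
False | True | True
True | True | True
Counterexample at row 1: with a=False, b=False, the formula is False.

No, it is not a tautology.


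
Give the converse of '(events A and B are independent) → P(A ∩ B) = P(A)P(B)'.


The converse of (P → Q) is (Q → P). It is not in general equivalent to the original.
Here P = '(events A and B are independent)' and Q = 'P(A ∩ B) = P(A)P(B)'.

If P(A ∩ B) = P(A)P(B), then (events A and B are independent).


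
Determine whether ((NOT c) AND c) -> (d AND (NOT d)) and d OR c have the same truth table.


Compare truth tables:
c | d | φ | ψ
-------------
F | F | T | F
T | F | T | T
F | T | T | T
T | T | T | T
They differ at row 1 (c=F, d=F): φ=T but ψ=F.

No, they are not logically equivalent.


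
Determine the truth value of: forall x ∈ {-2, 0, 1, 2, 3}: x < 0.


Evaluate the predicate on each element: -2:True, 0:False, 1:False, 2:False, 3:False.
Counterexample x = 0 fails the predicate.

False


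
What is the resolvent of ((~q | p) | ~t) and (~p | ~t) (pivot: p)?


The clauses contain complementary literals p and ~p.
Resolution eliminates this pair and disjoins the remaining literals (merging duplicates).

(~t | ~q)


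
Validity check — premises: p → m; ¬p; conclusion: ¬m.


This is denying the antecedent (fallacy). There exist truth assignments where the premises are all true but the conclusion is false.

Invalid.
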